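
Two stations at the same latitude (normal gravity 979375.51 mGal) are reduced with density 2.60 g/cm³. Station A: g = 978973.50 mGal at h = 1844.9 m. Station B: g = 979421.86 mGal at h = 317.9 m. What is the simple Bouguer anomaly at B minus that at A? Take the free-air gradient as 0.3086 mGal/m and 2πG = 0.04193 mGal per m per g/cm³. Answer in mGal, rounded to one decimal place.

143.6

Δg_SB(A) = 978973.50 − 979375.51 + 0.3086×1844.9 − 0.04193×2.60×1844.9 = -33.80 mGal
Δg_SB(B) = 979421.86 − 979375.51 + 0.3086×317.9 − 0.04193×2.60×317.9 = 109.80 mGal
Difference = 109.80 − (-33.80) = 143.60 mGal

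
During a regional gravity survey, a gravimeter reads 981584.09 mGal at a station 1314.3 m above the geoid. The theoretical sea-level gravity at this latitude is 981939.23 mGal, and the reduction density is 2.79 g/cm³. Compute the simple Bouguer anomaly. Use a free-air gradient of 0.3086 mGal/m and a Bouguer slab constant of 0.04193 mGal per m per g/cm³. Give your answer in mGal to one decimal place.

-103.3

Free-air correction = 0.3086 × 1314.3 = 405.59 mGal
Free-air anomaly = 981584.09 − 981939.23 + (405.59) = 50.45 mGal
Bouguer slab correction = 0.04193 × 2.79 × 1314.3 = 153.75 mGal
Simple Bouguer anomaly = 50.45 − (153.75) = -103.30 mGal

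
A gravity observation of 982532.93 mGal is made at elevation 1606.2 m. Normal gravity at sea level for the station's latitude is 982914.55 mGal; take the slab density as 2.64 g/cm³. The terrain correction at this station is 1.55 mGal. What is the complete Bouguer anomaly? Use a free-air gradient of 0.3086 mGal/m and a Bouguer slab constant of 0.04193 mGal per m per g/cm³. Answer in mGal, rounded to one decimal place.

Free-air correction = 0.3086 × 1606.2 = 495.67 mGal
Free-air anomaly = 982532.93 − 982914.55 + (495.67) = 114.05 mGal
Bouguer slab correction = 0.04193 × 2.64 × 1606.2 = 177.80 mGal
Simple Bouguer anomaly = 114.05 − (177.80) = -63.75 mGal
Complete Bouguer anomaly = -63.75 + 1.55 = -62.20 mGal

-62.2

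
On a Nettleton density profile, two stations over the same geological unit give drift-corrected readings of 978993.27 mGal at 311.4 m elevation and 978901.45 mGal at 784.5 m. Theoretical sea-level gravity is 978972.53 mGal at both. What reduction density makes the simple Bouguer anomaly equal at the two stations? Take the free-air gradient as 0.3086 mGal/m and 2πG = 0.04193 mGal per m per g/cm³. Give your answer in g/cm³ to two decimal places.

2.73

Δg_obs = 978901.45 − 978993.27 = -91.82 mGal over Δh = 784.5 − 311.4 = 473.1 m
Equal Bouguer anomalies ⇒ Δg_obs + (0.3086 − 0.04193ρ)·Δh = 0
0.3086 − 0.04193ρ = −Δg_obs/Δh = 0.19408
ρ = (0.3086 − 0.19408) / 0.04193 = 2.73 g/cm³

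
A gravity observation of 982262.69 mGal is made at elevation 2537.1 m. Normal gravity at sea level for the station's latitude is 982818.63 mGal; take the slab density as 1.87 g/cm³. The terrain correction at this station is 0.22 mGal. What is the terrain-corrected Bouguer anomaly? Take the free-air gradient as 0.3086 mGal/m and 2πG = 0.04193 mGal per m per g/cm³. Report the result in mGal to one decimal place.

28.3

Free-air correction = 0.3086 × 2537.1 = 782.95 mGal
Free-air anomaly = 982262.69 − 982818.63 + (782.95) = 227.01 mGal
Bouguer slab correction = 0.04193 × 1.87 × 2537.1 = 198.93 mGal
Simple Bouguer anomaly = 227.01 − (198.93) = 28.08 mGal
Complete Bouguer anomaly = 28.08 + 0.22 = 28.30 mGal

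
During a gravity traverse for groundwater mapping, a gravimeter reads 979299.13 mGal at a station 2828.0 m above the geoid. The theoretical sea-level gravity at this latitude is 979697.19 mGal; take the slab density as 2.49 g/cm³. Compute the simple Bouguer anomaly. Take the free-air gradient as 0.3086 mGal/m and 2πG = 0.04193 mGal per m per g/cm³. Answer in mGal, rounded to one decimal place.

Free-air correction = 0.3086 × 2828.0 = 872.72 mGal
Free-air anomaly = 979299.13 − 979697.19 + (872.72) = 474.66 mGal
Bouguer slab correction = 0.04193 × 2.49 × 2828.0 = 295.26 mGal
Simple Bouguer anomaly = 474.66 − (295.26) = 179.40 mGal

179.4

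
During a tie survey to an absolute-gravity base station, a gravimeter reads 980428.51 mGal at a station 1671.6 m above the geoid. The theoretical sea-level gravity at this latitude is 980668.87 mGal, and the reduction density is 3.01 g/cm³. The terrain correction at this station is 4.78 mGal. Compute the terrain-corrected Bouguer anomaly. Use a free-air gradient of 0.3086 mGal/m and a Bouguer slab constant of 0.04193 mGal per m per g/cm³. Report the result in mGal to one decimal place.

69.3

Free-air correction = 0.3086 × 1671.6 = 515.86 mGal
Free-air anomaly = 980428.51 − 980668.87 + (515.86) = 275.50 mGal
Bouguer slab correction = 0.04193 × 3.01 × 1671.6 = 210.97 mGal
Simple Bouguer anomaly = 275.50 − (210.97) = 64.53 mGal
Complete Bouguer anomaly = 64.53 + 4.78 = 69.31 mGal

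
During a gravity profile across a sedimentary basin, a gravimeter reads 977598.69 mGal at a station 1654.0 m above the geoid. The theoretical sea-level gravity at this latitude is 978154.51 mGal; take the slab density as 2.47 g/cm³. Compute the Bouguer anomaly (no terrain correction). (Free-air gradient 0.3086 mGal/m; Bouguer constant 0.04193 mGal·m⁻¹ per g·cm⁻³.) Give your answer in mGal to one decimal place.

Free-air correction = 0.3086 × 1654.0 = 510.42 mGal
Free-air anomaly = 977598.69 − 978154.51 + (510.42) = -45.40 mGal
Bouguer slab correction = 0.04193 × 2.47 × 1654.0 = 171.30 mGal
Simple Bouguer anomaly = -45.40 − (171.30) = -216.70 mGal

-216.7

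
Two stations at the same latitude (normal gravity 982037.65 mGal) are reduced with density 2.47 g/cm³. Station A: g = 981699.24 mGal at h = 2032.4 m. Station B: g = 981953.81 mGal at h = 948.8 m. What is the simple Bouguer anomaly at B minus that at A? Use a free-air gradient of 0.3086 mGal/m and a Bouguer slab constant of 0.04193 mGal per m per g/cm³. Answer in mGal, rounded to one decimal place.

32.4

Δg_SB(A) = 981699.24 − 982037.65 + 0.3086×2032.4 − 0.04193×2.47×2032.4 = 78.30 mGal
Δg_SB(B) = 981953.81 − 982037.65 + 0.3086×948.8 − 0.04193×2.47×948.8 = 110.70 mGal
Difference = 110.70 − (78.30) = 32.40 mGal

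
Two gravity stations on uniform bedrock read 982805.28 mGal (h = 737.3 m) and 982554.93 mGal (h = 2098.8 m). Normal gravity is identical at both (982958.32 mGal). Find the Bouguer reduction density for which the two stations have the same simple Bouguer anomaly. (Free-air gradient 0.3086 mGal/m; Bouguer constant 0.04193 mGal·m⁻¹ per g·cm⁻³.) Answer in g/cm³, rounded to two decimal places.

2.97

Δg_obs = 982554.93 − 982805.28 = -250.35 mGal over Δh = 2098.8 − 737.3 = 1361.5 m
Equal Bouguer anomalies ⇒ Δg_obs + (0.3086 − 0.04193ρ)·Δh = 0
0.3086 − 0.04193ρ = −Δg_obs/Δh = 0.18388
ρ = (0.3086 − 0.18388) / 0.04193 = 2.97 g/cm³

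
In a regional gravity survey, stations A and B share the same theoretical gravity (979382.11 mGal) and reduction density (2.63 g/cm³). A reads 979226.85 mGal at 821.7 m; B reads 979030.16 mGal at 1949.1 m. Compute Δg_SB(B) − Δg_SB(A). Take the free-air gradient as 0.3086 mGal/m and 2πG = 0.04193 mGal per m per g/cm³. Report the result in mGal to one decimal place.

26.9

Δg_SB(A) = 979226.85 − 979382.11 + 0.3086×821.7 − 0.04193×2.63×821.7 = 7.70 mGal
Δg_SB(B) = 979030.16 − 979382.11 + 0.3086×1949.1 − 0.04193×2.63×1949.1 = 34.60 mGal
Difference = 34.60 − (7.70) = 26.90 mGal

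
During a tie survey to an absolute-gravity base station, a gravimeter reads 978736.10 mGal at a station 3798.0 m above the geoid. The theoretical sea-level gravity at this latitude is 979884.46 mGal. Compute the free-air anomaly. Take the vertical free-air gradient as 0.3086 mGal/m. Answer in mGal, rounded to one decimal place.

23.7

Free-air correction = 0.3086 × 3798.0 = 1172.06 mGal
Free-air anomaly = 978736.10 − 979884.46 + (1172.06) = 23.70 mGal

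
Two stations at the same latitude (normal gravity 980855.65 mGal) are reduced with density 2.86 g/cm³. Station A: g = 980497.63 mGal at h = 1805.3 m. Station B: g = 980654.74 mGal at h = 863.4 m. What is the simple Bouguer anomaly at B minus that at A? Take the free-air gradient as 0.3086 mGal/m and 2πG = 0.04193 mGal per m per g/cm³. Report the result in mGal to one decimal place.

-20.6

Δg_SB(A) = 980497.63 − 980855.65 + 0.3086×1805.3 − 0.04193×2.86×1805.3 = -17.40 mGal
Δg_SB(B) = 980654.74 − 980855.65 + 0.3086×863.4 − 0.04193×2.86×863.4 = -38.00 mGal
Difference = -38.00 − (-17.40) = -20.60 mGal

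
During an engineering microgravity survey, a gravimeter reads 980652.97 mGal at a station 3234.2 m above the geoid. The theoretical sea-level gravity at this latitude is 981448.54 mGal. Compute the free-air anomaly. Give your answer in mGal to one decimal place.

Free-air correction = 0.3086 × 3234.2 = 998.07 mGal
Free-air anomaly = 980652.97 − 981448.54 + (998.07) = 202.50 mGal

202.5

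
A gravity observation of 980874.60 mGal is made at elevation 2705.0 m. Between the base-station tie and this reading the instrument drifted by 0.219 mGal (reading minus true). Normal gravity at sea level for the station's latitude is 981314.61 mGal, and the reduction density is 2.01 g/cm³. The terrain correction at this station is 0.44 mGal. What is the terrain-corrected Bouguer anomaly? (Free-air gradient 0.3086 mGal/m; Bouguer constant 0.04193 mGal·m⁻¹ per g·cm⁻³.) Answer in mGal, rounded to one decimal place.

167.0

Drift-corrected reading = 980874.60 − (0.219) = 980874.381 mGal
Free-air correction = 0.3086 × 2705.0 = 834.76 mGal
Free-air anomaly = 980874.381 − 981314.61 + (834.76) = 394.531 mGal
Bouguer slab correction = 0.04193 × 2.01 × 2705.0 = 227.98 mGal
Simple Bouguer anomaly = 394.531 − (227.98) = 166.551 mGal
Complete Bouguer anomaly = 166.551 + 0.44 = 166.991 mGal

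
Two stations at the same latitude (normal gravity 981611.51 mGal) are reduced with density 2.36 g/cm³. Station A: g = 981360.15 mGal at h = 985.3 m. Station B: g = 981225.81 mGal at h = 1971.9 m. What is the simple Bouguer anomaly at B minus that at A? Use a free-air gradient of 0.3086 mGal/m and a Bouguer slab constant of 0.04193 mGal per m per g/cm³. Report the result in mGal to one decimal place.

72.5

Δg_SB(A) = 981360.15 − 981611.51 + 0.3086×985.3 − 0.04193×2.36×985.3 = -44.80 mGal
Δg_SB(B) = 981225.81 − 981611.51 + 0.3086×1971.9 − 0.04193×2.36×1971.9 = 27.70 mGal
Difference = 27.70 − (-44.80) = 72.50 mGal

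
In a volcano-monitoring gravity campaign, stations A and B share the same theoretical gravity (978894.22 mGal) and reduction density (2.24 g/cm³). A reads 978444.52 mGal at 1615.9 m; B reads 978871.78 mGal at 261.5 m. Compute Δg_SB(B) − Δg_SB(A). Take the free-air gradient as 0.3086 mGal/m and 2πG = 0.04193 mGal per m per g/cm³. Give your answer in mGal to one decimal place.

136.5

Δg_SB(A) = 978444.52 − 978894.22 + 0.3086×1615.9 − 0.04193×2.24×1615.9 = -102.80 mGal
Δg_SB(B) = 978871.78 − 978894.22 + 0.3086×261.5 − 0.04193×2.24×261.5 = 33.70 mGal
Difference = 33.70 − (-102.80) = 136.50 mGal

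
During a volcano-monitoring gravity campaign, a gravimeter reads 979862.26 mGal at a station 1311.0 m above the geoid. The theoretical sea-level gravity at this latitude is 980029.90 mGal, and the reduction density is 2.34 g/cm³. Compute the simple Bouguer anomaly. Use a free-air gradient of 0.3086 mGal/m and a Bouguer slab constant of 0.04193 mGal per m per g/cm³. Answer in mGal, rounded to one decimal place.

Free-air correction = 0.3086 × 1311.0 = 404.57 mGal
Free-air anomaly = 979862.26 − 980029.90 + (404.57) = 236.93 mGal
Bouguer slab correction = 0.04193 × 2.34 × 1311.0 = 128.63 mGal
Simple Bouguer anomaly = 236.93 − (128.63) = 108.30 mGal

108.3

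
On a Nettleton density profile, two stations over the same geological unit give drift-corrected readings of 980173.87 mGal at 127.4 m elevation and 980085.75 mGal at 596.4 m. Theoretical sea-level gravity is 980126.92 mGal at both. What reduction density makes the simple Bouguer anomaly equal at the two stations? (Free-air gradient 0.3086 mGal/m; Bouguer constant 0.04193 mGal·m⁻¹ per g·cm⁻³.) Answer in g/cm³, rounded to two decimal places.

2.88

Δg_obs = 980085.75 − 980173.87 = -88.12 mGal over Δh = 596.4 − 127.4 = 469.0 m
Equal Bouguer anomalies ⇒ Δg_obs + (0.3086 − 0.04193ρ)·Δh = 0
0.3086 − 0.04193ρ = −Δg_obs/Δh = 0.18789
ρ = (0.3086 − 0.18789) / 0.04193 = 2.88 g/cm³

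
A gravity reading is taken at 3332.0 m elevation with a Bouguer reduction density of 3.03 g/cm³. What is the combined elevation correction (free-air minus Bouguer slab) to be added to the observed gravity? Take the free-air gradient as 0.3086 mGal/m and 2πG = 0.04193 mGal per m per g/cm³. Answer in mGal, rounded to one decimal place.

604.9

Combined gradient = 0.3086 − 0.04193 × 3.03 = 0.1815521 mGal/m
Combined elevation correction = 0.1815521 × 3332.0 = 604.9 mGal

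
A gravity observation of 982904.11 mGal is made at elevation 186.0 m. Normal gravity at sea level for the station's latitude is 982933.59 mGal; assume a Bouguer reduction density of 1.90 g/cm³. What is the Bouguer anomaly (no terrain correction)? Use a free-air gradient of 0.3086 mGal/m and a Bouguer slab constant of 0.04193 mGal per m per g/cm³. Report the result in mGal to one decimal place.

Free-air correction = 0.3086 × 186.0 = 57.40 mGal
Free-air anomaly = 982904.11 − 982933.59 + (57.40) = 27.92 mGal
Bouguer slab correction = 0.04193 × 1.90 × 186.0 = 14.82 mGal
Simple Bouguer anomaly = 27.92 − (14.82) = 13.10 mGal

13.1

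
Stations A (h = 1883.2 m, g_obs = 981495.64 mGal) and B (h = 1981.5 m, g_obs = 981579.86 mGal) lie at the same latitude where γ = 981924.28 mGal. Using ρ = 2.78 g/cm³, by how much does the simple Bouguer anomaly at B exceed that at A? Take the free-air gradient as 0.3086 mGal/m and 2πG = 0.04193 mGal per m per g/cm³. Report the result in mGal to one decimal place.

103.1

Δg_SB(A) = 981495.64 − 981924.28 + 0.3086×1883.2 − 0.04193×2.78×1883.2 = -67.00 mGal
Δg_SB(B) = 981579.86 − 981924.28 + 0.3086×1981.5 − 0.04193×2.78×1981.5 = 36.10 mGal
Difference = 36.10 − (-67.00) = 103.10 mGal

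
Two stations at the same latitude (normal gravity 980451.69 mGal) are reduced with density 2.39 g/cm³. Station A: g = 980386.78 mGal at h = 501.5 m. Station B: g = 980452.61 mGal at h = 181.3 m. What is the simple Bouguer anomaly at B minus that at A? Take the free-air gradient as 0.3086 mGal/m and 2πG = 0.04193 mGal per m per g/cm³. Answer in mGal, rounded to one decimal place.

Δg_SB(A) = 980386.78 − 980451.69 + 0.3086×501.5 − 0.04193×2.39×501.5 = 39.60 mGal
Δg_SB(B) = 980452.61 − 980451.69 + 0.3086×181.3 − 0.04193×2.39×181.3 = 38.70 mGal
Difference = 38.70 − (39.60) = -0.90 mGal

-0.9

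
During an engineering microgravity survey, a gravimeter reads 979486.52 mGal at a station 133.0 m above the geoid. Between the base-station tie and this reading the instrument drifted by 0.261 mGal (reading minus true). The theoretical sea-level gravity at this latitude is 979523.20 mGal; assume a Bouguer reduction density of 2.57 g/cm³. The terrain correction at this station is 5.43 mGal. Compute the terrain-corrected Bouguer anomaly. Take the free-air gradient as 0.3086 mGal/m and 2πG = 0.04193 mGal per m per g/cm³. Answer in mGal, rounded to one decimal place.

Drift-corrected reading = 979486.52 − (0.261) = 979486.259 mGal
Free-air correction = 0.3086 × 133.0 = 41.04 mGal
Free-air anomaly = 979486.259 − 979523.20 + (41.04) = 4.099 mGal
Bouguer slab correction = 0.04193 × 2.57 × 133.0 = 14.33 mGal
Simple Bouguer anomaly = 4.099 − (14.33) = -10.231 mGal
Complete Bouguer anomaly = -10.231 + 5.43 = -4.801 mGal

-4.8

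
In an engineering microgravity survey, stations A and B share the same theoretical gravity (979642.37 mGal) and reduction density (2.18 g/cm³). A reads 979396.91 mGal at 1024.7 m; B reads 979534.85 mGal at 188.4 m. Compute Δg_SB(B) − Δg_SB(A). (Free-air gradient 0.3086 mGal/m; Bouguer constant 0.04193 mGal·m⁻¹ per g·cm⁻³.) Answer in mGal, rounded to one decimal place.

Δg_SB(A) = 979396.91 − 979642.37 + 0.3086×1024.7 − 0.04193×2.18×1024.7 = -22.90 mGal
Δg_SB(B) = 979534.85 − 979642.37 + 0.3086×188.4 − 0.04193×2.18×188.4 = -66.60 mGal
Difference = -66.60 − (-22.90) = -43.70 mGal

-43.7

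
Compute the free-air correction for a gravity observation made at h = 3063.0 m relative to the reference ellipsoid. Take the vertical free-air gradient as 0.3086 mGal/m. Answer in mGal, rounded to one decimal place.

945.2

Free-air correction = 0.3086 × 3063.0 = 945.2 mGal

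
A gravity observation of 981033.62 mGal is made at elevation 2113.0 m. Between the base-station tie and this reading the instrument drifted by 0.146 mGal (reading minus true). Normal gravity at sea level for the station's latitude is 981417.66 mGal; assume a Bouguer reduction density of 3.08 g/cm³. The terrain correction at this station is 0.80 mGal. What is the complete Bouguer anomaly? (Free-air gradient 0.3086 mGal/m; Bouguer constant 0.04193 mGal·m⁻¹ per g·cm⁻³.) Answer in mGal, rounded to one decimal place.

Drift-corrected reading = 981033.62 − (0.146) = 981033.474 mGal
Free-air correction = 0.3086 × 2113.0 = 652.07 mGal
Free-air anomaly = 981033.474 − 981417.66 + (652.07) = 267.884 mGal
Bouguer slab correction = 0.04193 × 3.08 × 2113.0 = 272.88 mGal
Simple Bouguer anomaly = 267.884 − (272.88) = -4.996 mGal
Complete Bouguer anomaly = -4.996 + 0.80 = -4.196 mGal

-4.2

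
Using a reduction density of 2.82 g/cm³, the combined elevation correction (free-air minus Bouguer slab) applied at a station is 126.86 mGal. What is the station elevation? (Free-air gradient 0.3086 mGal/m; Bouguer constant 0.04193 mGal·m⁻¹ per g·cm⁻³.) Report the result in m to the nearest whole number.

666

Combined gradient = 0.3086 − 0.04193 × 2.82 = 0.1903574 mGal/m
h = 126.86 / 0.1903574 = 666.43 m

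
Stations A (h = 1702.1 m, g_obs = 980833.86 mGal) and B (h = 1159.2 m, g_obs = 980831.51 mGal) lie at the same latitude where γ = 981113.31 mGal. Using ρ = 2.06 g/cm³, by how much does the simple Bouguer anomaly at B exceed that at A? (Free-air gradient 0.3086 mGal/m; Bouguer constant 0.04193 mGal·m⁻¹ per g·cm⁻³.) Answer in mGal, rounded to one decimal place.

-123.0

Δg_SB(A) = 980833.86 − 981113.31 + 0.3086×1702.1 − 0.04193×2.06×1702.1 = 98.80 mGal
Δg_SB(B) = 980831.51 − 981113.31 + 0.3086×1159.2 − 0.04193×2.06×1159.2 = -24.20 mGal
Difference = -24.20 − (98.80) = -123.00 mGal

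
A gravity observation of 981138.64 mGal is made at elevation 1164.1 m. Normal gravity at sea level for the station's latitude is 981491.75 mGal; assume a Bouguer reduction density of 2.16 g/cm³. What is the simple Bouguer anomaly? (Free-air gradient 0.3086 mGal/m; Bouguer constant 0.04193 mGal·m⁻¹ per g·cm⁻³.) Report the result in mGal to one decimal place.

-99.3

Free-air correction = 0.3086 × 1164.1 = 359.24 mGal
Free-air anomaly = 981138.64 − 981491.75 + (359.24) = 6.13 mGal
Bouguer slab correction = 0.04193 × 2.16 × 1164.1 = 105.43 mGal
Simple Bouguer anomaly = 6.13 − (105.43) = -99.30 mGal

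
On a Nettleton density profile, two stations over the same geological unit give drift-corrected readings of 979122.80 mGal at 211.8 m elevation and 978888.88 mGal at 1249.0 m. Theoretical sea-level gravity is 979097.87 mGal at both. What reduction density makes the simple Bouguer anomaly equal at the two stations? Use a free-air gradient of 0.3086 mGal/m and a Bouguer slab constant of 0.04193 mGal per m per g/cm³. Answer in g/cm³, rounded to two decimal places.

Δg_obs = 978888.88 − 979122.80 = -233.92 mGal over Δh = 1249.0 − 211.8 = 1037.2 m
Equal Bouguer anomalies ⇒ Δg_obs + (0.3086 − 0.04193ρ)·Δh = 0
0.3086 − 0.04193ρ = −Δg_obs/Δh = 0.22553
ρ = (0.3086 − 0.22553) / 0.04193 = 1.98 g/cm³

1.98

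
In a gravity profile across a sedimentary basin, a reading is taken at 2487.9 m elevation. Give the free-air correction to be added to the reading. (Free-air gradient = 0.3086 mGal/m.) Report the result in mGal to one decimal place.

767.8

Free-air correction = 0.3086 × 2487.9 = 767.8 mGal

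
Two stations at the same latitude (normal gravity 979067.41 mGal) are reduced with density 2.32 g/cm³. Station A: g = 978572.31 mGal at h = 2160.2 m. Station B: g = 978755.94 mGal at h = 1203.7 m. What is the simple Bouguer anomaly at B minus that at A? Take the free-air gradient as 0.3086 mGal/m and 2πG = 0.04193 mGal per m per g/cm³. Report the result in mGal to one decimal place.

-18.5

Δg_SB(A) = 978572.31 − 979067.41 + 0.3086×2160.2 − 0.04193×2.32×2160.2 = -38.60 mGal
Δg_SB(B) = 978755.94 − 979067.41 + 0.3086×1203.7 − 0.04193×2.32×1203.7 = -57.10 mGal
Difference = -57.10 − (-38.60) = -18.50 mGal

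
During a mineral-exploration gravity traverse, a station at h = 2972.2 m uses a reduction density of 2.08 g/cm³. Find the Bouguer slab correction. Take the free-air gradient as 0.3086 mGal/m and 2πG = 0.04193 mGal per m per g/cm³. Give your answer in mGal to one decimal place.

Bouguer slab correction = 0.04193 × 2.08 × 2972.2 = 259.2 mGal

259.2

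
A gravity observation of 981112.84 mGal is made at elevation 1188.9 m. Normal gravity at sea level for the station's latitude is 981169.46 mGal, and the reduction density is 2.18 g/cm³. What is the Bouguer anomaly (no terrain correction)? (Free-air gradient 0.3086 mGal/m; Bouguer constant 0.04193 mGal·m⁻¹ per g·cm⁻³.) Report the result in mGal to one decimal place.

201.6

Free-air correction = 0.3086 × 1188.9 = 366.89 mGal
Free-air anomaly = 981112.84 − 981169.46 + (366.89) = 310.27 mGal
Bouguer slab correction = 0.04193 × 2.18 × 1188.9 = 108.67 mGal
Simple Bouguer anomaly = 310.27 − (108.67) = 201.60 mGal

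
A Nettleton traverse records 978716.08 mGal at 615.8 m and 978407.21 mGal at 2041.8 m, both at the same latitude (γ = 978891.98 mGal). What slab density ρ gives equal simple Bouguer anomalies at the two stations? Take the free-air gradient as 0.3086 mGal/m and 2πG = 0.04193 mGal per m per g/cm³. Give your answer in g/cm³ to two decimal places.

2.19

Δg_obs = 978407.21 − 978716.08 = -308.87 mGal over Δh = 2041.8 − 615.8 = 1426.0 m
Equal Bouguer anomalies ⇒ Δg_obs + (0.3086 − 0.04193ρ)·Δh = 0
0.3086 − 0.04193ρ = −Δg_obs/Δh = 0.21660
ρ = (0.3086 − 0.21660) / 0.04193 = 2.19 g/cm³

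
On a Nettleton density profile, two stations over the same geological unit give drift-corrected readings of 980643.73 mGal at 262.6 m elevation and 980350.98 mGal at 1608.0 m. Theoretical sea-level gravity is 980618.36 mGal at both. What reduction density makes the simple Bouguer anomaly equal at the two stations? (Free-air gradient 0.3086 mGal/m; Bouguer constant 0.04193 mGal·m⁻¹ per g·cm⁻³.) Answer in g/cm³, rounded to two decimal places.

Δg_obs = 980350.98 − 980643.73 = -292.75 mGal over Δh = 1608.0 − 262.6 = 1345.4 m
Equal Bouguer anomalies ⇒ Δg_obs + (0.3086 − 0.04193ρ)·Δh = 0
0.3086 − 0.04193ρ = −Δg_obs/Δh = 0.21759
ρ = (0.3086 − 0.21759) / 0.04193 = 2.17 g/cm³

2.17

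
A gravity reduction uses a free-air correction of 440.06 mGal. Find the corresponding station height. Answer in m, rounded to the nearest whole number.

h = 440.06 / 0.3086 = 1425.99 m

1426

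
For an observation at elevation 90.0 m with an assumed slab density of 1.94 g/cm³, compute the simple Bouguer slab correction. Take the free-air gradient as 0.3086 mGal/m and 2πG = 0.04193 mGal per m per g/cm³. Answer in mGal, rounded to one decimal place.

7.3

Bouguer slab correction = 0.04193 × 1.94 × 90.0 = 7.3 mGal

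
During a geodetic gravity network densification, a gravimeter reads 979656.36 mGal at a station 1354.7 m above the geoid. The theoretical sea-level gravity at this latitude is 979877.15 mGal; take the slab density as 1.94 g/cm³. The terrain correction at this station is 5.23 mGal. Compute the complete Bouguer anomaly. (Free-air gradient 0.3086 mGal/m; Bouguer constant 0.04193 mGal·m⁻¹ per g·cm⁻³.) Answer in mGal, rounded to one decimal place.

92.3

Free-air correction = 0.3086 × 1354.7 = 418.06 mGal
Free-air anomaly = 979656.36 − 979877.15 + (418.06) = 197.27 mGal
Bouguer slab correction = 0.04193 × 1.94 × 1354.7 = 110.20 mGal
Simple Bouguer anomaly = 197.27 − (110.20) = 87.07 mGal
Complete Bouguer anomaly = 87.07 + 5.23 = 92.30 mGal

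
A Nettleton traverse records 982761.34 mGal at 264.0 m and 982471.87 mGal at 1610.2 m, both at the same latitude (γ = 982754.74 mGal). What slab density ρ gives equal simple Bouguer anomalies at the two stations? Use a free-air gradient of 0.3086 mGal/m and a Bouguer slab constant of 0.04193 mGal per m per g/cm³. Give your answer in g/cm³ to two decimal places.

2.23

Δg_obs = 982471.87 − 982761.34 = -289.47 mGal over Δh = 1610.2 − 264.0 = 1346.2 m
Equal Bouguer anomalies ⇒ Δg_obs + (0.3086 − 0.04193ρ)·Δh = 0
0.3086 − 0.04193ρ = −Δg_obs/Δh = 0.21503
ρ = (0.3086 − 0.21503) / 0.04193 = 2.23 g/cm³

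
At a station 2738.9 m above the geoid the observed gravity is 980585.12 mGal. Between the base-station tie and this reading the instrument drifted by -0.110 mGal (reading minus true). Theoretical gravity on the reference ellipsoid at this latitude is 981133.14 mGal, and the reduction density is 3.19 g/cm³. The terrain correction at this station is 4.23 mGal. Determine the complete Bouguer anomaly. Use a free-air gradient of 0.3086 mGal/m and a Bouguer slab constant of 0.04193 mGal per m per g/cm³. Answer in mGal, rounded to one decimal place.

Drift-corrected reading = 980585.12 − (-0.110) = 980585.230 mGal
Free-air correction = 0.3086 × 2738.9 = 845.22 mGal
Free-air anomaly = 980585.230 − 981133.14 + (845.22) = 297.310 mGal
Bouguer slab correction = 0.04193 × 3.19 × 2738.9 = 366.35 mGal
Simple Bouguer anomaly = 297.310 − (366.35) = -69.040 mGal
Complete Bouguer anomaly = -69.040 + 4.23 = -64.810 mGal

-64.8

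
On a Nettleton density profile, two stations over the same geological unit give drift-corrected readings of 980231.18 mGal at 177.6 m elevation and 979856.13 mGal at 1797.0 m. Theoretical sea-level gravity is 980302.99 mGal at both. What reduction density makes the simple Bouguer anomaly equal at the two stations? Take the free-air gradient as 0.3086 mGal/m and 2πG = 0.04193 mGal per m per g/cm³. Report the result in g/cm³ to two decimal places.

1.84

Δg_obs = 979856.13 − 980231.18 = -375.05 mGal over Δh = 1797.0 − 177.6 = 1619.4 m
Equal Bouguer anomalies ⇒ Δg_obs + (0.3086 − 0.04193ρ)·Δh = 0
0.3086 − 0.04193ρ = −Δg_obs/Δh = 0.23160
ρ = (0.3086 − 0.23160) / 0.04193 = 1.84 g/cm³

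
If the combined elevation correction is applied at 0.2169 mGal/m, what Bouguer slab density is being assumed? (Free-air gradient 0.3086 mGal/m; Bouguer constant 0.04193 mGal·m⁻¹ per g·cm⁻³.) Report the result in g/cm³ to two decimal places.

2.19

0.2169 = 0.3086 − 0.04193 × ρ
ρ = (0.3086 − 0.2169) / 0.04193 = 2.19 g/cm³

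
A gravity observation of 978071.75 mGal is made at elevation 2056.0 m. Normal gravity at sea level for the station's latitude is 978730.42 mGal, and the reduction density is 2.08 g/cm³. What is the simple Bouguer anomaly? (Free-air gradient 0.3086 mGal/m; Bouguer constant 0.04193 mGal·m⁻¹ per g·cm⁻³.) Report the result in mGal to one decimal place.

Free-air correction = 0.3086 × 2056.0 = 634.48 mGal
Free-air anomaly = 978071.75 − 978730.42 + (634.48) = -24.19 mGal
Bouguer slab correction = 0.04193 × 2.08 × 2056.0 = 179.31 mGal
Simple Bouguer anomaly = -24.19 − (179.31) = -203.50 mGal

-203.5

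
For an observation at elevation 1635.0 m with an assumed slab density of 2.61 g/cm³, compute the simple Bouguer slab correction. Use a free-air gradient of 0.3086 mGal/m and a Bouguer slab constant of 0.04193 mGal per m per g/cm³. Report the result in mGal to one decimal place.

Bouguer slab correction = 0.04193 × 2.61 × 1635.0 = 178.9 mGal

178.9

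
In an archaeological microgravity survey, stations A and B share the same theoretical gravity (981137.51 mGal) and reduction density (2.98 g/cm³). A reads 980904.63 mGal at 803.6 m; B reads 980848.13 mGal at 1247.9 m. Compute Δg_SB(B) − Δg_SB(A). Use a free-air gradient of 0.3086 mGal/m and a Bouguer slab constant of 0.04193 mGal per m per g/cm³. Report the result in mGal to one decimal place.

Δg_SB(A) = 980904.63 − 981137.51 + 0.3086×803.6 − 0.04193×2.98×803.6 = -85.30 mGal
Δg_SB(B) = 980848.13 − 981137.51 + 0.3086×1247.9 − 0.04193×2.98×1247.9 = -60.20 mGal
Difference = -60.20 − (-85.30) = 25.10 mGal

25.1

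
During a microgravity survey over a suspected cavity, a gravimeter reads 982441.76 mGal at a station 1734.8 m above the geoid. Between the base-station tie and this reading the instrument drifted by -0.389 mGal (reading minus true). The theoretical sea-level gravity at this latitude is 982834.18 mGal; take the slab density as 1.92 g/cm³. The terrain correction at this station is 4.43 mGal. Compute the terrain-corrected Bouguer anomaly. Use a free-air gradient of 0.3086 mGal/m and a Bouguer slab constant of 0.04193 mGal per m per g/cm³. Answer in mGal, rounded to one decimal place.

8.1

Drift-corrected reading = 982441.76 − (-0.389) = 982442.149 mGal
Free-air correction = 0.3086 × 1734.8 = 535.36 mGal
Free-air anomaly = 982442.149 − 982834.18 + (535.36) = 143.329 mGal
Bouguer slab correction = 0.04193 × 1.92 × 1734.8 = 139.66 mGal
Simple Bouguer anomaly = 143.329 − (139.66) = 3.669 mGal
Complete Bouguer anomaly = 3.669 + 4.43 = 8.099 mGal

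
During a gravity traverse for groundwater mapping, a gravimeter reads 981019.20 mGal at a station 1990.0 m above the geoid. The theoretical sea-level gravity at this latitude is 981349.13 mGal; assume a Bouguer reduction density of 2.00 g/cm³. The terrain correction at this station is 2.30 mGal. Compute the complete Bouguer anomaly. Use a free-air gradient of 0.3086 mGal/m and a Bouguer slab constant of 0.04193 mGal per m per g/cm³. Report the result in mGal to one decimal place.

119.6

Free-air correction = 0.3086 × 1990.0 = 614.11 mGal
Free-air anomaly = 981019.20 − 981349.13 + (614.11) = 284.18 mGal
Bouguer slab correction = 0.04193 × 2.00 × 1990.0 = 166.88 mGal
Simple Bouguer anomaly = 284.18 − (166.88) = 117.30 mGal
Complete Bouguer anomaly = 117.30 + 2.30 = 119.60 mGal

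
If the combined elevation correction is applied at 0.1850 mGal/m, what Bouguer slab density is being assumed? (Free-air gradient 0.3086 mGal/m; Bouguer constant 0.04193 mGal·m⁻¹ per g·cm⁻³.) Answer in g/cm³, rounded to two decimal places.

2.95

0.1850 = 0.3086 − 0.04193 × ρ
ρ = (0.3086 − 0.1850) / 0.04193 = 2.95 g/cm³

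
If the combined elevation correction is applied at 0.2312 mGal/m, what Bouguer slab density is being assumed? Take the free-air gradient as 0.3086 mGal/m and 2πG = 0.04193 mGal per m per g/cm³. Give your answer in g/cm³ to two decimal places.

1.85

0.2312 = 0.3086 − 0.04193 × ρ
ρ = (0.3086 − 0.2312) / 0.04193 = 1.85 g/cm³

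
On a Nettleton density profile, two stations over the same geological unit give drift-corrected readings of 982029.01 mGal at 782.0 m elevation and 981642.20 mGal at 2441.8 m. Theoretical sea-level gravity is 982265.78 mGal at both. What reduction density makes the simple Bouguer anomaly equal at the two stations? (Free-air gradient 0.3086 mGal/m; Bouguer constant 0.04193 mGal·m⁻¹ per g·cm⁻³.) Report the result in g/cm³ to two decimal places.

Δg_obs = 981642.20 − 982029.01 = -386.81 mGal over Δh = 2441.8 − 782.0 = 1659.8 m
Equal Bouguer anomalies ⇒ Δg_obs + (0.3086 − 0.04193ρ)·Δh = 0
0.3086 − 0.04193ρ = −Δg_obs/Δh = 0.23305
ρ = (0.3086 − 0.23305) / 0.04193 = 1.80 g/cm³

1.80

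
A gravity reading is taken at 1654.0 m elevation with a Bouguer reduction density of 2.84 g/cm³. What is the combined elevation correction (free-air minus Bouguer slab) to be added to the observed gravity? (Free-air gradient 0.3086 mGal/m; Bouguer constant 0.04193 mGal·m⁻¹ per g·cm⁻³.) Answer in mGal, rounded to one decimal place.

313.5

Combined gradient = 0.3086 − 0.04193 × 2.84 = 0.1895188 mGal/m
Combined elevation correction = 0.1895188 × 1654.0 = 313.5 mGal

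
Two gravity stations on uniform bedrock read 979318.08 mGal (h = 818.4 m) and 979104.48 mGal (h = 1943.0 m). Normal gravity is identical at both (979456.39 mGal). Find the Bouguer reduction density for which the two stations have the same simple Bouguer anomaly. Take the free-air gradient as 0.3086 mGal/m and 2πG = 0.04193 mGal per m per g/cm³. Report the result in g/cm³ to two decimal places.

Δg_obs = 979104.48 − 979318.08 = -213.60 mGal over Δh = 1943.0 − 818.4 = 1124.6 m
Equal Bouguer anomalies ⇒ Δg_obs + (0.3086 − 0.04193ρ)·Δh = 0
0.3086 − 0.04193ρ = −Δg_obs/Δh = 0.18993
ρ = (0.3086 − 0.18993) / 0.04193 = 2.83 g/cm³

2.83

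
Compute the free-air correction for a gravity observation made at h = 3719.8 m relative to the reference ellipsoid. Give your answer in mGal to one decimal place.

Free-air correction = 0.3086 × 3719.8 = 1147.9 mGal

1147.9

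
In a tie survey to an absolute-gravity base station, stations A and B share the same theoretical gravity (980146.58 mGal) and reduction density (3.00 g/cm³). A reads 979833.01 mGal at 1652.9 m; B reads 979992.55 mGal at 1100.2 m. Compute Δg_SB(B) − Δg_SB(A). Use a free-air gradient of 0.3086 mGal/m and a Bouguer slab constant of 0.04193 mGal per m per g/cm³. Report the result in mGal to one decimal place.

58.5

Δg_SB(A) = 979833.01 − 980146.58 + 0.3086×1652.9 − 0.04193×3.00×1652.9 = -11.40 mGal
Δg_SB(B) = 979992.55 − 980146.58 + 0.3086×1100.2 − 0.04193×3.00×1100.2 = 47.10 mGal
Difference = 47.10 − (-11.40) = 58.50 mGal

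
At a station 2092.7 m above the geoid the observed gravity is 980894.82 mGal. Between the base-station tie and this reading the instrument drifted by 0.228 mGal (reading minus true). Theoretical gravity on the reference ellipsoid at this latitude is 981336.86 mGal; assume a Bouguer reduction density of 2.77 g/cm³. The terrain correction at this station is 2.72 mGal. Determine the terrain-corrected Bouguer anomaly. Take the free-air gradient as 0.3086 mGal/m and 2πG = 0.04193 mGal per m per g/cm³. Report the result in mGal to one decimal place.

-36.8

Drift-corrected reading = 980894.82 − (0.228) = 980894.592 mGal
Free-air correction = 0.3086 × 2092.7 = 645.81 mGal
Free-air anomaly = 980894.592 − 981336.86 + (645.81) = 203.542 mGal
Bouguer slab correction = 0.04193 × 2.77 × 2092.7 = 243.06 mGal
Simple Bouguer anomaly = 203.542 − (243.06) = -39.518 mGal
Complete Bouguer anomaly = -39.518 + 2.72 = -36.798 mGal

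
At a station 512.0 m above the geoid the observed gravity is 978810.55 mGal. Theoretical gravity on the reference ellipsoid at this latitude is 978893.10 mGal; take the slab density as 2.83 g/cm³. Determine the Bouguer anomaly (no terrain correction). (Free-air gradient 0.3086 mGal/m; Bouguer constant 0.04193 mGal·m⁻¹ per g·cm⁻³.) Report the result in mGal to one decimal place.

Free-air correction = 0.3086 × 512.0 = 158.00 mGal
Free-air anomaly = 978810.55 − 978893.10 + (158.00) = 75.45 mGal
Bouguer slab correction = 0.04193 × 2.83 × 512.0 = 60.75 mGal
Simple Bouguer anomaly = 75.45 − (60.75) = 14.70 mGal

14.7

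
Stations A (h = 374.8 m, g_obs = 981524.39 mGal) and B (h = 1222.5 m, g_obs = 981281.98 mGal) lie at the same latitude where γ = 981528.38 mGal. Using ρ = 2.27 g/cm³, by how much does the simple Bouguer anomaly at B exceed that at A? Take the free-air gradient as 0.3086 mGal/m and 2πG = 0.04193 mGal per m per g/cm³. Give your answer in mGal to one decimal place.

Δg_SB(A) = 981524.39 − 981528.38 + 0.3086×374.8 − 0.04193×2.27×374.8 = 76.00 mGal
Δg_SB(B) = 981281.98 − 981528.38 + 0.3086×1222.5 − 0.04193×2.27×1222.5 = 14.50 mGal
Difference = 14.50 − (76.00) = -61.50 mGal

-61.5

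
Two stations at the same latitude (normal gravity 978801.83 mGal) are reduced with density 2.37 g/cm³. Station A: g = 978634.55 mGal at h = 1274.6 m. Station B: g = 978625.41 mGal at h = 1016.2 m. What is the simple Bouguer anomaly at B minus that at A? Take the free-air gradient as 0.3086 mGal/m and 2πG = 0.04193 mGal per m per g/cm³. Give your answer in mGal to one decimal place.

Δg_SB(A) = 978634.55 − 978801.83 + 0.3086×1274.6 − 0.04193×2.37×1274.6 = 99.40 mGal
Δg_SB(B) = 978625.41 − 978801.83 + 0.3086×1016.2 − 0.04193×2.37×1016.2 = 36.20 mGal
Difference = 36.20 − (99.40) = -63.20 mGal

-63.2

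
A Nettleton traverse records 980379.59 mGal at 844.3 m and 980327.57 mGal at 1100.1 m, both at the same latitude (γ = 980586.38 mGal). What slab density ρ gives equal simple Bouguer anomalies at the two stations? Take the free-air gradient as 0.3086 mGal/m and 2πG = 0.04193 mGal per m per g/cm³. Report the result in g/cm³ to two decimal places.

2.51

Δg_obs = 980327.57 − 980379.59 = -52.02 mGal over Δh = 1100.1 − 844.3 = 255.8 m
Equal Bouguer anomalies ⇒ Δg_obs + (0.3086 − 0.04193ρ)·Δh = 0
0.3086 − 0.04193ρ = −Δg_obs/Δh = 0.20336
ρ = (0.3086 − 0.20336) / 0.04193 = 2.51 g/cm³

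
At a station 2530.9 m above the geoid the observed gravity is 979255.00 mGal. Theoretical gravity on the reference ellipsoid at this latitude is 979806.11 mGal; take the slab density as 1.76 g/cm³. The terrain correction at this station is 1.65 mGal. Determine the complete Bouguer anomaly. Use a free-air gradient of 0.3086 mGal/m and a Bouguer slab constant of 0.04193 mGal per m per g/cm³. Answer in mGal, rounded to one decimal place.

44.8

Free-air correction = 0.3086 × 2530.9 = 781.04 mGal
Free-air anomaly = 979255.00 − 979806.11 + (781.04) = 229.93 mGal
Bouguer slab correction = 0.04193 × 1.76 × 2530.9 = 186.77 mGal
Simple Bouguer anomaly = 229.93 − (186.77) = 43.16 mGal
Complete Bouguer anomaly = 43.16 + 1.65 = 44.81 mGal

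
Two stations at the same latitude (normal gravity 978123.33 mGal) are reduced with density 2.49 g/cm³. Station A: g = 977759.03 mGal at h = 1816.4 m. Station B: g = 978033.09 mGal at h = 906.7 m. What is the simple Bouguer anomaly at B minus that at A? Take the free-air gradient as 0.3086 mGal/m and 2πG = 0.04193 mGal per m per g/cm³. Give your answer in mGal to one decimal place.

88.3

Δg_SB(A) = 977759.03 − 978123.33 + 0.3086×1816.4 − 0.04193×2.49×1816.4 = 6.60 mGal
Δg_SB(B) = 978033.09 − 978123.33 + 0.3086×906.7 − 0.04193×2.49×906.7 = 94.90 mGal
Difference = 94.90 − (6.60) = 88.30 mGal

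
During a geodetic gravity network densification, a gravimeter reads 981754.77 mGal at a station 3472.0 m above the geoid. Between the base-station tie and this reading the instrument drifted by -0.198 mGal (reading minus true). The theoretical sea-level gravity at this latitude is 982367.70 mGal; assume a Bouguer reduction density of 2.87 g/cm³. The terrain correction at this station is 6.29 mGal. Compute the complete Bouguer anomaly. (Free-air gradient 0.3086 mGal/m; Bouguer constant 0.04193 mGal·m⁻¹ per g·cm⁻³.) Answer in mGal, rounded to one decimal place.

47.2

Drift-corrected reading = 981754.77 − (-0.198) = 981754.968 mGal
Free-air correction = 0.3086 × 3472.0 = 1071.46 mGal
Free-air anomaly = 981754.968 − 982367.70 + (1071.46) = 458.728 mGal
Bouguer slab correction = 0.04193 × 2.87 × 3472.0 = 417.82 mGal
Simple Bouguer anomaly = 458.728 − (417.82) = 40.908 mGal
Complete Bouguer anomaly = 40.908 + 6.29 = 47.198 mGal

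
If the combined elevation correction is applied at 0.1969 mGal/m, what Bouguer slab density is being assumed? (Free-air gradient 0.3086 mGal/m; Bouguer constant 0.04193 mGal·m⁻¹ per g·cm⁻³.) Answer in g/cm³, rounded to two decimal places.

2.66

0.1969 = 0.3086 − 0.04193 × ρ
ρ = (0.3086 − 0.1969) / 0.04193 = 2.66 g/cm³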